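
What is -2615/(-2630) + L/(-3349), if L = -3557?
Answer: 3622509/1761574 ≈ 2.0564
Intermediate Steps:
-2615/(-2630) + L/(-3349) = -2615/(-2630) - 3557/(-3349) = -2615*(-1/2630) - 3557*(-1/3349) = 523/526 + 3557/3349 = 3622509/1761574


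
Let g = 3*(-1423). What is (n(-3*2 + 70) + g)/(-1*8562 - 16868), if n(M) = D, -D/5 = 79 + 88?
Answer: 2552/12715 ≈ 0.20071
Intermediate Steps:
D = -835 (D = -5*(79 + 88) = -5*167 = -835)
g = -4269
n(M) = -835
(n(-3*2 + 70) + g)/(-1*8562 - 16868) = (-835 - 4269)/(-1*8562 - 16868) = -5104/(-8562 - 16868) = -5104/(-25430) = -5104*(-1/25430) = 2552/12715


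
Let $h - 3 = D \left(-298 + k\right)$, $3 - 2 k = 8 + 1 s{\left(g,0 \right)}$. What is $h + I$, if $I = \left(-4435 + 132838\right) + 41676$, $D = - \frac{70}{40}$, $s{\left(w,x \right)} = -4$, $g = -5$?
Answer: $\frac{1364835}{8} \approx 1.706 \cdot 10^{5}$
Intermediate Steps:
$k = - \frac{1}{2}$ ($k = \frac{3}{2} - \frac{8 + 1 \left(-4\right)}{2} = \frac{3}{2} - \frac{8 - 4}{2} = \frac{3}{2} - 2 = - \frac{1}{2} \approx -0.5$)
$D = - \frac{7}{4}$ ($D = \left(-70\right) \frac{1}{40} = - \frac{7}{4} \approx -1.75$)
$h = \frac{4203}{8}$ ($h = 3 - \frac{7 \left(-298 - \frac{1}{2}\right)}{4} = 3 - - \frac{4179}{8} = 3 + \frac{4179}{8} = \frac{4203}{8} \approx 525.38$)
$I = 170079$ ($I = 128403 + 41676 = 170079$)
$h + I = \frac{4203}{8} + 170079 = \frac{1364835}{8}$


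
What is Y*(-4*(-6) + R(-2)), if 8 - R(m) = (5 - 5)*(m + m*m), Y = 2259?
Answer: 72288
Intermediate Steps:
R(m) = 8 (R(m) = 8 - (5 - 5)*(m + m*m) = 8 - 0*(m + m**2) = 8 - 1*0 = 8 + 0 = 8)
Y*(-4*(-6) + R(-2)) = 2259*(-4*(-6) + 8) = 2259*(24 + 8) = 2259*32 = 72288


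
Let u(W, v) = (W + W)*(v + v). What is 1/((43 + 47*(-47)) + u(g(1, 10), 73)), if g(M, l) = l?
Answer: 1/754 ≈ 0.0013263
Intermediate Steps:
u(W, v) = 4*W*v (u(W, v) = (2*W)*(2*v) = 4*W*v)
1/((43 + 47*(-47)) + u(g(1, 10), 73)) = 1/((43 + 47*(-47)) + 4*10*73) = 1/((43 - 2209) + 2920) = 1/(-2166 + 2920) = 1/754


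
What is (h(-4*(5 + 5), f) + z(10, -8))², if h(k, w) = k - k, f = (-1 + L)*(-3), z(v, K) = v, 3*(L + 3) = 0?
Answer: 100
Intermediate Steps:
L = -3 (L = -3 + (⅓)*0 = -3 + 0 = -3)
f = 12 (f = (-1 - 3)*(-3) = -4*(-3) = 12)
h(k, w) = 0
(h(-4*(5 + 5), f) + z(10, -8))² = (0 + 10)² = 10² = 100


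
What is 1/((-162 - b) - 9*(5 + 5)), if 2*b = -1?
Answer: -2/503 ≈ -0.0039761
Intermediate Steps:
b = -½ (b = (½)*(-1) = -½ ≈ -0.50000)
1/((-162 - b) - 9*(5 + 5)) = 1/((-162 - 1*(-½)) - 9*(5 + 5)) = 1/((-162 + ½) - 9*10) = 1/(-323/2 - 1*90) = 1/(-323/2 - 90) = 1/(-503/2) = -2/503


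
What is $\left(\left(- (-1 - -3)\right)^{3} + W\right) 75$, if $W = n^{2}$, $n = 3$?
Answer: $75$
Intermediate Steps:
$W = 9$ ($W = 3^{2} = 9$)
$\left(\left(- (-1 - -3)\right)^{3} + W\right) 75 = \left(\left(- (-1 - -3)\right)^{3} + 9\right) 75 = \left(\left(- (-1 + 3)\right)^{3} + 9\right) 75 = \left(\left(\left(-1\right) 2\right)^{3} + 9\right) 75 = \left(\left(-2\right)^{3} + 9\right) 75 = \left(-8 + 9\right) 75 = 1 \cdot 75 = 75$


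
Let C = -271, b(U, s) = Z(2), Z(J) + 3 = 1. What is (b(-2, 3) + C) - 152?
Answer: -425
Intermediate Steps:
Z(J) = -2 (Z(J) = -3 + 1 = -2)
b(U, s) = -2
(b(-2, 3) + C) - 152 = (-2 - 271) - 152 = -273 - 152 = -425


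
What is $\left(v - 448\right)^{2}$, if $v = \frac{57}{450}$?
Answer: $\frac{4513286761}{22500} \approx 2.0059 \cdot 10^{5}$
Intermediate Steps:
$v = \frac{19}{150}$ ($v = 57 \cdot \frac{1}{450} = \frac{19}{150} \approx 0.12667$)
$\left(v - 448\right)^{2} = \left(\frac{19}{150} - 448\right)^{2} = \left(- \frac{67181}{150}\right)^{2} = \frac{4513286761}{22500}$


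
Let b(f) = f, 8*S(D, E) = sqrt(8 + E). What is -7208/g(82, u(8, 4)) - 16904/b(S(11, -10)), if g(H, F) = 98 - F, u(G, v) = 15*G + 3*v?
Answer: 212 + 67616*I*sqrt(2) ≈ 212.0 + 95624.0*I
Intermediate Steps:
S(D, E) = sqrt(8 + E)/8
u(G, v) = 3*v + 15*G
-7208/g(82, u(8, 4)) - 16904/b(S(11, -10)) = -7208/(98 - (3*4 + 15*8)) - 16904*8/sqrt(8 - 10) = -7208/(98 - (12 + 120)) - 16904*(-4*I*sqrt(2)) = -7208/(98 - 1*132) - 16904*(-4*I*sqrt(2)) = -7208/(98 - 132) - 16904*(-4*I*sqrt(2)) = -7208/(-34) - (-67616)*I*sqrt(2) = -7208*(-1/34) + 67616*I*sqrt(2) = 212 + 67616*I*sqrt(2)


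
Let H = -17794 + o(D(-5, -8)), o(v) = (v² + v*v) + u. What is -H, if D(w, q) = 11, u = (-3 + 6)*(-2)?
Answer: 17558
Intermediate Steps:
u = -6 (u = 3*(-2) = -6)
o(v) = -6 + 2*v² (o(v) = (v² + v*v) - 6 = (v² + v²) - 6 = 2*v² - 6 = -6 + 2*v²)
H = -17558 (H = -17794 + (-6 + 2*11²) = -17794 + (-6 + 2*121) = -17794 + (-6 + 242) = -17794 + 236 = -17558)
-H = -1*(-17558) = 17558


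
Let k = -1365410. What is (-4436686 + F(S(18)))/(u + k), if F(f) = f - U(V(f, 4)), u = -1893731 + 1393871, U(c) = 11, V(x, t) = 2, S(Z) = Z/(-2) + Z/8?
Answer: 3549363/1492216 ≈ 2.3786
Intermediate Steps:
S(Z) = -3*Z/8 (S(Z) = Z*(-1/2) + Z*(1/8) = -Z/2 + Z/8 = -3*Z/8)
u = -499860
F(f) = -11 + f (F(f) = f - 1*11 = f - 11 = -11 + f)
(-4436686 + F(S(18)))/(u + k) = (-4436686 + (-11 - 3/8*18))/(-499860 - 1365410) = (-4436686 + (-11 - 27/4))/(-1865270) = (-4436686 - 71/4)*(-1/1865270) = -17746815/4*(-1/1865270) = 3549363/1492216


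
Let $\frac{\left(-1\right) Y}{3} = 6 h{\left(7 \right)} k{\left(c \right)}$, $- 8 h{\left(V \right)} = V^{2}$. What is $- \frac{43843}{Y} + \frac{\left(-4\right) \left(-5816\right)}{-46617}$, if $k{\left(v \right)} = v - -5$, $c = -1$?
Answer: $- \frac{684696185}{6852699} \approx -99.916$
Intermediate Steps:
$h{\left(V \right)} = - \frac{V^{2}}{8}$
$k{\left(v \right)} = 5 + v$ ($k{\left(v \right)} = v + 5 = 5 + v$)
$Y = 441$ ($Y = - 3 \cdot 6 \left(- \frac{7^{2}}{8}\right) \left(5 - 1\right) = - 3 \cdot 6 \left(\left(- \frac{1}{8}\right) 49\right) 4 = - 3 \cdot 6 \left(- \frac{49}{8}\right) 4 = - 3 \left(\left(- \frac{147}{4}\right) 4\right) = \left(-3\right) \left(-147\right) = 441$)
$- \frac{43843}{Y} + \frac{\left(-4\right) \left(-5816\right)}{-46617} = - \frac{43843}{441} + \frac{\left(-4\right) \left(-5816\right)}{-46617} = \left(-43843\right) \frac{1}{441} + 23264 \left(- \frac{1}{46617}\right) = - \frac{43843}{441} - \frac{23264}{46617} = - \frac{684696185}{6852699}$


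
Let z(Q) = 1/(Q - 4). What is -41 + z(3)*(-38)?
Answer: -3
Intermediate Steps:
z(Q) = 1/(-4 + Q)
-41 + z(3)*(-38) = -41 - 38/(-4 + 3) = -41 - 38/(-1) = -41 - 1*(-38) = -41 + 38 = -3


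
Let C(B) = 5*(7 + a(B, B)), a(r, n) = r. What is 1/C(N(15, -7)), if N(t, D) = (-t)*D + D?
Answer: 1/525 ≈ 0.0019048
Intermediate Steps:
N(t, D) = D - D*t (N(t, D) = -D*t + D = D - D*t)
C(B) = 35 + 5*B (C(B) = 5*(7 + B) = 35 + 5*B)
1/C(N(15, -7)) = 1/(35 + 5*(-7*(1 - 1*15))) = 1/(35 + 5*(-7*(1 - 15))) = 1/(35 + 5*(-7*(-14))) = 1/(35 + 5*98) = 1/(35 + 490) = 1/525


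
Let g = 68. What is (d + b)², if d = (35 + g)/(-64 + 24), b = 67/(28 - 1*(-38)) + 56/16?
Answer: 6558721/1742400 ≈ 3.7642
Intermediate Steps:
b = 149/33 (b = 67/(28 + 38) + 56*(1/16) = 67/66 + 7/2 = 149/33 ≈ 4.5152)
d = -103/40 (d = (35 + 68)/(-64 + 24) = 103/(-40) = 103*(-1/40) = -103/40 ≈ -2.5750)
(d + b)² = (-103/40 + 149/33)² = (2561/1320)² = 6558721/1742400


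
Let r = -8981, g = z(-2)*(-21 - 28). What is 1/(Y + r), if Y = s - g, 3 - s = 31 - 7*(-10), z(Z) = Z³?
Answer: -1/9471 ≈ -0.00010559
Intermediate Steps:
g = 392 (g = (-2)³*(-21 - 28) = -8*(-49) = 392)
s = -98 (s = 3 - (31 - 7*(-10)) = 3 - (31 + 70) = 3 - 1*101 = 3 - 101 = -98)
Y = -490 (Y = -98 - 1*392 = -98 - 392 = -490)
1/(Y + r) = 1/(-490 - 8981) = 1/(-9471) = -1/9471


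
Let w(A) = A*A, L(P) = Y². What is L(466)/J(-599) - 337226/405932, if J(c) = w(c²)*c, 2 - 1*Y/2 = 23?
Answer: -13002449253936902411/15651551868491095034 ≈ -0.83074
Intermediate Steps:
Y = -42 (Y = 4 - 2*23 = 4 - 46 = -42)
L(P) = 1764 (L(P) = (-42)² = 1764)
w(A) = A²
J(c) = c⁵ (J(c) = (c²)²*c = c⁴*c = c⁵)
L(466)/J(-599) - 337226/405932 = 1764/((-599)⁵) - 337226/405932 = 1764/(-77114156402999) - 337226*1/405932 = 1764*(-1/77114156402999) - 168613/202966 = -1764/77114156402999 - 168613/202966 = -13002449253936902411/15651551868491095034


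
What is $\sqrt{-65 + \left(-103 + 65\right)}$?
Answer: $i \sqrt{103} \approx 10.149 i$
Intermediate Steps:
$\sqrt{-65 + \left(-103 + 65\right)} = \sqrt{-65 - 38} = \sqrt{-103} = i \sqrt{103}$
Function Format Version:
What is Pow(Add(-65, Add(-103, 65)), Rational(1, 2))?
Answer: Mul(I, Pow(103, Rational(1, 2))) ≈ Mul(10.149, I)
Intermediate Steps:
Pow(Add(-65, Add(-103, 65)), Rational(1, 2)) = Pow(Add(-65, -38), Rational(1, 2)) = Pow(-103, Rational(1, 2)) = Mul(I, Pow(103, Rational(1, 2)))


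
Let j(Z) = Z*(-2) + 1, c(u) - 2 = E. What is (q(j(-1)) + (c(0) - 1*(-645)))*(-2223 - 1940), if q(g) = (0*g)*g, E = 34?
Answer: -2835003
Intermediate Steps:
c(u) = 36 (c(u) = 2 + 34 = 36)
j(Z) = 1 - 2*Z (j(Z) = -2*Z + 1 = 1 - 2*Z)
q(g) = 0 (q(g) = 0*g = 0)
(q(j(-1)) + (c(0) - 1*(-645)))*(-2223 - 1940) = (0 + (36 - 1*(-645)))*(-2223 - 1940) = (0 + (36 + 645))*(-4163) = (0 + 681)*(-4163) = 681*(-4163) = -2835003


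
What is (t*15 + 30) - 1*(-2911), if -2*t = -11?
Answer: 6047/2 ≈ 3023.5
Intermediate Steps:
t = 11/2 (t = -½*(-11) = 11/2 ≈ 5.5000)
(t*15 + 30) - 1*(-2911) = ((11/2)*15 + 30) - 1*(-2911) = (165/2 + 30) + 2911 = 225/2 + 2911 = 6047/2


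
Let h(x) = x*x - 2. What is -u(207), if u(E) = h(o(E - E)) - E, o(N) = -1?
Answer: 208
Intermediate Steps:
h(x) = -2 + x² (h(x) = x² - 2 = -2 + x²)
u(E) = -1 - E (u(E) = (-2 + (-1)²) - E = (-2 + 1) - E = -1 - E)
-u(207) = -(-1 - 1*207) = -(-1 - 207) = -1*(-208) = 208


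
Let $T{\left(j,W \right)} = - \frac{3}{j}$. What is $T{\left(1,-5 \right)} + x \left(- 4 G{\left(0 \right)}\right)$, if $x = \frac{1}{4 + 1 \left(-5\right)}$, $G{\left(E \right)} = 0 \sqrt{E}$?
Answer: $-3$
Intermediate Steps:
$G{\left(E \right)} = 0$
$x = -1$ ($x = \frac{1}{4 - 5} = \frac{1}{-1} = -1$)
$T{\left(1,-5 \right)} + x \left(- 4 G{\left(0 \right)}\right) = - \frac{3}{1} - \left(-4\right) 0 = \left(-3\right) 1 - 0 = -3 + 0 = -3$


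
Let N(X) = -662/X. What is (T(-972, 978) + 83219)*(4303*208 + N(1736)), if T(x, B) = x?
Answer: 63896090565747/868 ≈ 7.3613e+10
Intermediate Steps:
(T(-972, 978) + 83219)*(4303*208 + N(1736)) = (-972 + 83219)*(4303*208 - 662/1736) = 82247*(895024 - 662*1/1736) = 82247*(895024 - 331/868) = 82247*(776880501/868) = 63896090565747/868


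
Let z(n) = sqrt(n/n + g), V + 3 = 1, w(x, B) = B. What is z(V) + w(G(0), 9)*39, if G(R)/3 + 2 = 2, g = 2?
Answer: 351 + sqrt(3) ≈ 352.73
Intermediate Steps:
G(R) = 0 (G(R) = -6 + 3*2 = -6 + 6 = 0)
V = -2 (V = -3 + 1 = -2)
z(n) = sqrt(3) (z(n) = sqrt(n/n + 2) = sqrt(1 + 2) = sqrt(3))
z(V) + w(G(0), 9)*39 = sqrt(3) + 9*39 = sqrt(3) + 351 = 351 + sqrt(3)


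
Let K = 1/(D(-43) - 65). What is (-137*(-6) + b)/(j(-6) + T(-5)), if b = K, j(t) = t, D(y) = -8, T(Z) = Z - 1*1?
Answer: -60005/876 ≈ -68.499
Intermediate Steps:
T(Z) = -1 + Z (T(Z) = Z - 1 = -1 + Z)
K = -1/73 (K = 1/(-8 - 65) = 1/(-73) = -1/73 ≈ -0.013699)
b = -1/73 ≈ -0.013699
(-137*(-6) + b)/(j(-6) + T(-5)) = (-137*(-6) - 1/73)/(-6 + (-1 - 5)) = (822 - 1/73)/(-6 - 6) = (60005/73)/(-12) = (60005/73)*(-1/12) = -60005/876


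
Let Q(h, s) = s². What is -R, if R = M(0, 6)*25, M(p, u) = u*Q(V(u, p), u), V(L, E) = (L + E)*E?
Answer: -5400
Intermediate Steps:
V(L, E) = E*(E + L) (V(L, E) = (E + L)*E = E*(E + L))
M(p, u) = u³ (M(p, u) = u*u² = u³)
R = 5400 (R = 6³*25 = 216*25 = 5400)
-R = -1*5400 = -5400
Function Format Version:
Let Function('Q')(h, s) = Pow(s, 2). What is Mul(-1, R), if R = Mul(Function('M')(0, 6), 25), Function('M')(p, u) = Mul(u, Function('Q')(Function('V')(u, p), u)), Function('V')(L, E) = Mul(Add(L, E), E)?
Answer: -5400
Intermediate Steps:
Function('V')(L, E) = Mul(E, Add(E, L)) (Function('V')(L, E) = Mul(Add(E, L), E) = Mul(E, Add(E, L)))
Function('M')(p, u) = Pow(u, 3) (Function('M')(p, u) = Mul(u, Pow(u, 2)) = Pow(u, 3))
R = 5400 (R = Mul(Pow(6, 3), 25) = Mul(216, 25) = 5400)
Mul(-1, R) = Mul(-1, 5400) = -5400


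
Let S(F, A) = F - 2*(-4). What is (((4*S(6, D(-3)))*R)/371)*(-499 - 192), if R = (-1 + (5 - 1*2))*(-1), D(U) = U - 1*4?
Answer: 11056/53 ≈ 208.60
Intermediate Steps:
D(U) = -4 + U (D(U) = U - 4 = -4 + U)
S(F, A) = 8 + F (S(F, A) = F + 8 = 8 + F)
R = -2 (R = (-1 + (5 - 2))*(-1) = (-1 + 3)*(-1) = 2*(-1) = -2)
(((4*S(6, D(-3)))*R)/371)*(-499 - 192) = (((4*(8 + 6))*(-2))/371)*(-499 - 192) = (((4*14)*(-2))*(1/371))*(-691) = ((56*(-2))*(1/371))*(-691) = -112*1/371*(-691) = -16/53*(-691) = 11056/53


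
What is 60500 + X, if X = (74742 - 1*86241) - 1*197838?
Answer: -148837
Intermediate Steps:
X = -209337 (X = (74742 - 86241) - 197838 = -11499 - 197838 = -209337)
60500 + X = 60500 - 209337 = -148837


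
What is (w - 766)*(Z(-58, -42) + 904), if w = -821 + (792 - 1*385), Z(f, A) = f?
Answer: -998280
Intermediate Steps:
w = -414 (w = -821 + (792 - 385) = -821 + 407 = -414)
(w - 766)*(Z(-58, -42) + 904) = (-414 - 766)*(-58 + 904) = -1180*846 = -998280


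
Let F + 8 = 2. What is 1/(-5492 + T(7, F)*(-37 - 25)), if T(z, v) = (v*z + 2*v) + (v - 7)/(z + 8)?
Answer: -15/31354 ≈ -0.00047841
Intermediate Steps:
F = -6 (F = -8 + 2 = -6)
T(z, v) = 2*v + v*z + (-7 + v)/(8 + z) (T(z, v) = (2*v + v*z) + (-7 + v)/(8 + z) = 2*v + v*z + (-7 + v)/(8 + z))
1/(-5492 + T(7, F)*(-37 - 25)) = 1/(-5492 + ((-7 + 17*(-6) - 6*7² + 10*(-6)*7)/(8 + 7))*(-37 - 25)) = 1/(-5492 + ((-7 - 102 - 6*49 - 420)/15)*(-62)) = 1/(-5492 + ((-7 - 102 - 294 - 420)/15)*(-62)) = 1/(-5492 + ((1/15)*(-823))*(-62)) = 1/(-5492 - 823/15*(-62)) = 1/(-5492 + 51026/15) = 1/(-31354/15) = -15/31354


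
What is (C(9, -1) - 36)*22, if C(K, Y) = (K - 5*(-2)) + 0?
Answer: -374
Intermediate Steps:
C(K, Y) = 10 + K (C(K, Y) = (K + 10) + 0 = (10 + K) + 0 = 10 + K)
(C(9, -1) - 36)*22 = ((10 + 9) - 36)*22 = (19 - 36)*22 = -17*22 = -374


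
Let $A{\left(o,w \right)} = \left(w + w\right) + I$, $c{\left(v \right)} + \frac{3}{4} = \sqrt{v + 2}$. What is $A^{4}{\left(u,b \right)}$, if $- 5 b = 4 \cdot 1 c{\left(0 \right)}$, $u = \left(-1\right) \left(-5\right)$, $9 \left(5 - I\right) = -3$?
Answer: $\frac{159946768}{50625} - \frac{33730816 \sqrt{2}}{16875} \approx 332.62$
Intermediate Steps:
$I = \frac{16}{3}$ ($I = 5 - - \frac{1}{3} = 5 + \frac{1}{3} = \frac{16}{3} \approx 5.3333$)
$c{\left(v \right)} = - \frac{3}{4} + \sqrt{2 + v}$ ($c{\left(v \right)} = - \frac{3}{4} + \sqrt{v + 2} = - \frac{3}{4} + \sqrt{2 + v}$)
$u = 5$
$b = \frac{3}{5} - \frac{4 \sqrt{2}}{5}$ ($b = - \frac{4 \cdot 1 \left(- \frac{3}{4} + \sqrt{2 + 0}\right)}{5} = - \frac{4 \left(- \frac{3}{4} + \sqrt{2}\right)}{5} = - \frac{-3 + 4 \sqrt{2}}{5} = \frac{3}{5} - \frac{4 \sqrt{2}}{5} \approx -0.53137$)
$A{\left(o,w \right)} = \frac{16}{3} + 2 w$ ($A{\left(o,w \right)} = \left(w + w\right) + \frac{16}{3} = 2 w + \frac{16}{3} = \frac{16}{3} + 2 w$)
$A^{4}{\left(u,b \right)} = \left(\frac{16}{3} + 2 \left(\frac{3}{5} - \frac{4 \sqrt{2}}{5}\right)\right)^{4} = \left(\frac{16}{3} + \left(\frac{6}{5} - \frac{8 \sqrt{2}}{5}\right)\right)^{4} = \left(\frac{98}{15} - \frac{8 \sqrt{2}}{5}\right)^{4}$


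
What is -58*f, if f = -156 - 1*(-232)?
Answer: -4408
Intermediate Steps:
f = 76 (f = -156 + 232 = 76)
-58*f = -58*76 = -4408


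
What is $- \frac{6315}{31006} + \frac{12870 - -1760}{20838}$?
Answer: $\frac{161012905}{323051514} \approx 0.49841$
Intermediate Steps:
$- \frac{6315}{31006} + \frac{12870 - -1760}{20838} = \left(-6315\right) \frac{1}{31006} + \left(12870 + 1760\right) \frac{1}{20838} = - \frac{6315}{31006} + 14630 \cdot \frac{1}{20838} = - \frac{6315}{31006} + \frac{7315}{10419} = \frac{161012905}{323051514}$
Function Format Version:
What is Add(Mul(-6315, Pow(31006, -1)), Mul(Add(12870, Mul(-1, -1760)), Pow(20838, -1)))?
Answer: Rational(161012905, 323051514) ≈ 0.49841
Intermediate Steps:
Add(Mul(-6315, Pow(31006, -1)), Mul(Add(12870, Mul(-1, -1760)), Pow(20838, -1))) = Add(Mul(-6315, Rational(1, 31006)), Mul(Add(12870, 1760), Rational(1, 20838))) = Add(Rational(-6315, 31006), Mul(14630, Rational(1, 20838))) = Add(Rational(-6315, 31006), Rational(7315, 10419)) = Rational(161012905, 323051514)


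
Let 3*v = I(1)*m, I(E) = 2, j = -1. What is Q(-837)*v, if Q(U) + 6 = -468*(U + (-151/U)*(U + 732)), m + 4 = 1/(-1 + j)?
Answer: -37253490/31 ≈ -1.2017e+6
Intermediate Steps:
m = -9/2 (m = -4 + 1/(-1 - 1) = -4 + 1/(-2) = -4 - 1/2 = -9/2 ≈ -4.5000)
Q(U) = -6 - 468*U + 70668*(732 + U)/U (Q(U) = -6 - 468*(U + (-151/U)*(U + 732)) = -6 - 468*(U + (-151/U)*(732 + U)) = -6 - 468*(U - 151*(732 + U)/U) = -6 + (-468*U + 70668*(732 + U)/U) = -6 - 468*U + 70668*(732 + U)/U)
v = -3 (v = (2*(-9/2))/3 = (1/3)*(-9) = -3)
Q(-837)*v = (70662 - 468*(-837) + 51728976/(-837))*(-3) = (70662 + 391716 + 51728976*(-1/837))*(-3) = (70662 + 391716 - 1915888/31)*(-3) = (12417830/31)*(-3) = -37253490/31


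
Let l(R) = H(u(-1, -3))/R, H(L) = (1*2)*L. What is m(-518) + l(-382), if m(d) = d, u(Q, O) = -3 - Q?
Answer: -98936/191 ≈ -517.99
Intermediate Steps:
H(L) = 2*L
l(R) = -4/R (l(R) = (2*(-3 - 1*(-1)))/R = (2*(-3 + 1))/R = (2*(-2))/R = -4/R)
m(-518) + l(-382) = -518 - 4/(-382) = -518 - 4*(-1/382) = -518 + 2/191 = -98936/191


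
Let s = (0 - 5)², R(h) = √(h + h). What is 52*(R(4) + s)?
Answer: 1300 + 104*√2 ≈ 1447.1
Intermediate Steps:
R(h) = √2*√h (R(h) = √(2*h) = √2*√h)
s = 25 (s = (-5)² = 25)
52*(R(4) + s) = 52*(√2*√4 + 25) = 52*(√2*2 + 25) = 52*(2*√2 + 25) = 52*(25 + 2*√2) = 1300 + 104*√2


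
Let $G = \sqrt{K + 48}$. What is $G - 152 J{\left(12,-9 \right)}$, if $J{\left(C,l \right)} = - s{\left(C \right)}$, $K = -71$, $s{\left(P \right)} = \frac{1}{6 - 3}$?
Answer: $\frac{152}{3} + i \sqrt{23} \approx 50.667 + 4.7958 i$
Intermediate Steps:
$s{\left(P \right)} = \frac{1}{3}$
$G = i \sqrt{23}$ ($G = \sqrt{-71 + 48} = \sqrt{-23} = i \sqrt{23} \approx 4.7958 i$)
$J{\left(C,l \right)} = - \frac{1}{3}$ ($J{\left(C,l \right)} = \left(-1\right) \frac{1}{3} = - \frac{1}{3}$)
$G - 152 J{\left(12,-9 \right)} = i \sqrt{23} - - \frac{152}{3} = i \sqrt{23} + \frac{152}{3} = \frac{152}{3} + i \sqrt{23}$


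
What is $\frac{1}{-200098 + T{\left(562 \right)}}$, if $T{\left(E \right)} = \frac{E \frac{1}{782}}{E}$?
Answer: $- \frac{782}{156476635} \approx -4.9975 \cdot 10^{-6}$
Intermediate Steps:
$T{\left(E \right)} = \frac{1}{782}$ ($T{\left(E \right)} = \frac{E \frac{1}{782}}{E} = \frac{\frac{1}{782} E}{E} = \frac{1}{782}$)
$\frac{1}{-200098 + T{\left(562 \right)}} = \frac{1}{-200098 + \frac{1}{782}} = \frac{1}{- \frac{156476635}{782}} = - \frac{782}{156476635}$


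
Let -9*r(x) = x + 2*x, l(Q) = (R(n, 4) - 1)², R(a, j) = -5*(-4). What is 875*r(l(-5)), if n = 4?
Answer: -315875/3 ≈ -1.0529e+5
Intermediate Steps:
R(a, j) = 20
l(Q) = 361 (l(Q) = (20 - 1)² = 19² = 361)
r(x) = -x/3 (r(x) = -(x + 2*x)/9 = -x/3)
875*r(l(-5)) = 875*(-⅓*361) = 875*(-361/3) = -315875/3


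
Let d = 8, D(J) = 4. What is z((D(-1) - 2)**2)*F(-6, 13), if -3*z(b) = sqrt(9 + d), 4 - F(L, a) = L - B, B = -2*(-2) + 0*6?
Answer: -14*sqrt(17)/3 ≈ -19.241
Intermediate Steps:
B = 4 (B = 4 + 0 = 4)
F(L, a) = 8 - L (F(L, a) = 4 - (L - 1*4) = 4 - (L - 4) = 4 - (-4 + L) = 4 + (4 - L) = 8 - L)
z(b) = -sqrt(17)/3 (z(b) = -sqrt(9 + 8)/3 = -sqrt(17)/3)
z((D(-1) - 2)**2)*F(-6, 13) = (-sqrt(17)/3)*(8 - 1*(-6)) = (-sqrt(17)/3)*(8 + 6) = -sqrt(17)/3*14 = -14*sqrt(17)/3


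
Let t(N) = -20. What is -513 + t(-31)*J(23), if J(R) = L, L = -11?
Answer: -293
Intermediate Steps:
J(R) = -11
-513 + t(-31)*J(23) = -513 - 20*(-11) = -513 + 220 = -293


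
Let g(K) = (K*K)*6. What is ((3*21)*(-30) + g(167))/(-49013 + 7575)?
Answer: -82722/20719 ≈ -3.9926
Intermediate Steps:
g(K) = 6*K² (g(K) = K²*6 = 6*K²)
((3*21)*(-30) + g(167))/(-49013 + 7575) = ((3*21)*(-30) + 6*167²)/(-49013 + 7575) = (63*(-30) + 6*27889)/(-41438) = (-1890 + 167334)*(-1/41438) = 165444*(-1/41438) = -82722/20719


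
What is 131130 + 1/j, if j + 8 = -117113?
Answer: 15358076729/117121 ≈ 1.3113e+5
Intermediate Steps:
j = -117121 (j = -8 - 117113 = -117121)
131130 + 1/j = 131130 + 1/(-117121) = 131130 - 1/117121 = 15358076729/117121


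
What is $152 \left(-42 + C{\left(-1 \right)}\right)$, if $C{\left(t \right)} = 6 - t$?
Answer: $-5320$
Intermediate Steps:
$152 \left(-42 + C{\left(-1 \right)}\right) = 152 \left(-42 + \left(6 - -1\right)\right) = 152 \left(-42 + \left(6 + 1\right)\right) = 152 \left(-42 + 7\right) = 152 \left(-35\right) = -5320$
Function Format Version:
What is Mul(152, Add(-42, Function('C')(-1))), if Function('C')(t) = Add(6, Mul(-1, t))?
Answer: -5320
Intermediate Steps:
Mul(152, Add(-42, Function('C')(-1))) = Mul(152, Add(-42, Add(6, Mul(-1, -1)))) = Mul(152, Add(-42, Add(6, 1))) = Mul(152, Add(-42, 7)) = Mul(152, -35) = -5320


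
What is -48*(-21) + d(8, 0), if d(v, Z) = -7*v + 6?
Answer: 958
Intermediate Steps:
d(v, Z) = 6 - 7*v
-48*(-21) + d(8, 0) = -48*(-21) + (6 - 7*8) = 1008 + (6 - 56) = 1008 - 50 = 958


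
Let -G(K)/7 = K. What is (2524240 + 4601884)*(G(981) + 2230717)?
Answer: 15847430857400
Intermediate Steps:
G(K) = -7*K
(2524240 + 4601884)*(G(981) + 2230717) = (2524240 + 4601884)*(-7*981 + 2230717) = 7126124*(-6867 + 2230717) = 7126124*2223850 = 15847430857400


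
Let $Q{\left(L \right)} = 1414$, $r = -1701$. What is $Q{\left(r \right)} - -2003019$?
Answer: $2004433$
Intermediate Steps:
$Q{\left(r \right)} - -2003019 = 1414 - -2003019 = 1414 + 2003019 = 2004433$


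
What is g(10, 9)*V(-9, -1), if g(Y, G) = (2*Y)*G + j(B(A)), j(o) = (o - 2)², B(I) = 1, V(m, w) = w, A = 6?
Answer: -181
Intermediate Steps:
j(o) = (-2 + o)²
g(Y, G) = 1 + 2*G*Y (g(Y, G) = (2*Y)*G + (-2 + 1)² = 2*G*Y + (-1)² = 2*G*Y + 1 = 1 + 2*G*Y)
g(10, 9)*V(-9, -1) = (1 + 2*9*10)*(-1) = (1 + 180)*(-1) = 181*(-1) = -181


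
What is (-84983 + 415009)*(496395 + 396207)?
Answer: 294581867652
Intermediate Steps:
(-84983 + 415009)*(496395 + 396207) = 330026*892602 = 294581867652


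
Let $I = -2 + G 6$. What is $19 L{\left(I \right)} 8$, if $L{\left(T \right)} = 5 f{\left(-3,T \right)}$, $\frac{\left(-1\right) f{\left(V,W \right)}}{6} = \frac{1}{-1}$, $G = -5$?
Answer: $4560$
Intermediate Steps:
$I = -32$ ($I = -2 - 30 = -32$)
$f{\left(V,W \right)} = 6$ ($f{\left(V,W \right)} = - \frac{6}{-1} = \left(-6\right) \left(-1\right) = 6$)
$L{\left(T \right)} = 30$ ($L{\left(T \right)} = 5 \cdot 6 = 30$)
$19 L{\left(I \right)} 8 = 19 \cdot 30 \cdot 8 = 570 \cdot 8 = 4560$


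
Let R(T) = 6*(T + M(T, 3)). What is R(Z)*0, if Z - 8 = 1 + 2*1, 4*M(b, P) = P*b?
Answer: 0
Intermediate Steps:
M(b, P) = P*b/4 (M(b, P) = (P*b)/4 = P*b/4)
Z = 11 (Z = 8 + (1 + 2*1) = 8 + (1 + 2) = 8 + 3 = 11)
R(T) = 21*T/2 (R(T) = 6*(T + (1/4)*3*T) = 6*(T + 3*T/4) = 6*(7*T/4) = 21*T/2)
R(Z)*0 = ((21/2)*11)*0 = (231/2)*0 = 0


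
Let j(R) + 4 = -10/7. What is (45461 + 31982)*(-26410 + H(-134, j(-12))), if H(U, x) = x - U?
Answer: -14247188710/7 ≈ -2.0353e+9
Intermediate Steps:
j(R) = -38/7 (j(R) = -4 - 10/7 = -38/7)
(45461 + 31982)*(-26410 + H(-134, j(-12))) = (45461 + 31982)*(-26410 + (-38/7 - 1*(-134))) = 77443*(-26410 + (-38/7 + 134)) = 77443*(-26410 + 900/7) = 77443*(-183970/7) = -14247188710/7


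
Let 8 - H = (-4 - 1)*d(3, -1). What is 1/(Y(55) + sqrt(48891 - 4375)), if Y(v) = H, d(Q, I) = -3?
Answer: 7/44467 + 2*sqrt(11129)/44467 ≈ 0.0049022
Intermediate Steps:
H = -7 (H = 8 - (-4 - 1)*(-3) = 8 - (-5)*(-3) = 8 - 1*15 = 8 - 15 = -7)
Y(v) = -7
1/(Y(55) + sqrt(48891 - 4375)) = 1/(-7 + sqrt(48891 - 4375)) = 1/(-7 + sqrt(44516)) = 1/(-7 + 2*sqrt(11129))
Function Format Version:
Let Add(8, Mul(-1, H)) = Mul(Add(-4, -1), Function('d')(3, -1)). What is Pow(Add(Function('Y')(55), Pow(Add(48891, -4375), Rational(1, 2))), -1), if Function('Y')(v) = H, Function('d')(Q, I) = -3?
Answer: Add(Rational(7, 44467), Mul(Rational(2, 44467), Pow(11129, Rational(1, 2)))) ≈ 0.0049022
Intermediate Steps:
H = -7 (H = Add(8, Mul(-1, Mul(Add(-4, -1), -3))) = Add(8, Mul(-1, Mul(-5, -3))) = Add(8, Mul(-1, 15)) = Add(8, -15) = -7)
Function('Y')(v) = -7
Pow(Add(Function('Y')(55), Pow(Add(48891, -4375), Rational(1, 2))), -1) = Pow(Add(-7, Pow(Add(48891, -4375), Rational(1, 2))), -1) = Pow(Add(-7, Pow(44516, Rational(1, 2))), -1) = Pow(Add(-7, Mul(2, Pow(11129, Rational(1, 2)))), -1)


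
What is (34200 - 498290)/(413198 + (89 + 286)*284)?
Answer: -232045/259849 ≈ -0.89300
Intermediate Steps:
(34200 - 498290)/(413198 + (89 + 286)*284) = -464090/(413198 + 375*284) = -464090/(413198 + 106500) = -464090/519698 = -464090*1/519698 = -232045/259849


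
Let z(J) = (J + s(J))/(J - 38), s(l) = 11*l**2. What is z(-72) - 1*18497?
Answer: -1045811/55 ≈ -19015.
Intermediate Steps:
z(J) = (J + 11*J**2)/(-38 + J) (z(J) = (J + 11*J**2)/(J - 38) = (J + 11*J**2)/(-38 + J))
z(-72) - 1*18497 = -72*(1 + 11*(-72))/(-38 - 72) - 1*18497 = -72*(1 - 792)/(-110) - 18497 = -72*(-1/110)*(-791) - 18497 = -28476/55 - 18497 = -1045811/55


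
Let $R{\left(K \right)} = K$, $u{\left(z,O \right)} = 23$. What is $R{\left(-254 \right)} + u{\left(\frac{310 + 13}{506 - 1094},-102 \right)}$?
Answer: $-231$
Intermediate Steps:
$R{\left(-254 \right)} + u{\left(\frac{310 + 13}{506 - 1094},-102 \right)} = -254 + 23 = -231$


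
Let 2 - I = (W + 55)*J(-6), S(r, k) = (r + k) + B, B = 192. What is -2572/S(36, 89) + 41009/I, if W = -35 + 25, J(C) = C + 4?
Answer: 554923/1268 ≈ 437.64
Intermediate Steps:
J(C) = 4 + C
S(r, k) = 192 + k + r (S(r, k) = (r + k) + 192 = (k + r) + 192 = 192 + k + r)
W = -10
I = 92 (I = 2 - (-10 + 55)*(4 - 6) = 2 - 45*(-2) = 2 - 1*(-90) = 2 + 90 = 92)
-2572/S(36, 89) + 41009/I = -2572/(192 + 89 + 36) + 41009/92 = -2572/317 + 41009*(1/92) = -2572*1/317 + 1783/4 = -2572/317 + 1783/4 = 554923/1268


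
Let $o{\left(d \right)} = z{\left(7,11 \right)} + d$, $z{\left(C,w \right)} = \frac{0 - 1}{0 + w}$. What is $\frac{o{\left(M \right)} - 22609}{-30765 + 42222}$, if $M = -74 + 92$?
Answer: $- \frac{82834}{42009} \approx -1.9718$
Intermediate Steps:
$z{\left(C,w \right)} = - \frac{1}{w}$
$M = 18$
$o{\left(d \right)} = - \frac{1}{11} + d$
$\frac{o{\left(M \right)} - 22609}{-30765 + 42222} = \frac{\left(- \frac{1}{11} + 18\right) - 22609}{-30765 + 42222} = \frac{\frac{197}{11} - 22609}{11457} = \left(- \frac{248502}{11}\right) \frac{1}{11457} = - \frac{82834}{42009}$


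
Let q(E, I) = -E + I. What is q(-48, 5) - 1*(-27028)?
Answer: 27081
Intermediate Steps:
q(E, I) = I - E
q(-48, 5) - 1*(-27028) = (5 - 1*(-48)) - 1*(-27028) = (5 + 48) + 27028 = 53 + 27028 = 27081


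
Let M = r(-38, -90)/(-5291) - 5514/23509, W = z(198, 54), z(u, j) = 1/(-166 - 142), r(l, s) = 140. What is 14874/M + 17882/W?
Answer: -90330382279555/16232917 ≈ -5.5646e+6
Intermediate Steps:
z(u, j) = -1/308 (z(u, j) = 1/(-308) = -1/308)
W = -1/308 ≈ -0.0032468
M = -32465834/124386119 (M = 140/(-5291) - 5514/23509 = 140*(-1/5291) - 5514*1/23509 = -140/5291 - 5514/23509 = -32465834/124386119 ≈ -0.26101)
14874/M + 17882/W = 14874/(-32465834/124386119) + 17882/(-1/308) = 14874*(-124386119/32465834) + 17882*(-308) = -925059567003/16232917 - 5507656 = -90330382279555/16232917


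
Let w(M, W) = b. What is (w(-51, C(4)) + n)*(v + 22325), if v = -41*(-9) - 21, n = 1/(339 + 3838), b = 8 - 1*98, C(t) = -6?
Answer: -8523438217/4177 ≈ -2.0406e+6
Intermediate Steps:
b = -90 (b = 8 - 98 = -90)
w(M, W) = -90
n = 1/4177 ≈ 0.00023941
v = 348 (v = 369 - 21 = 348)
(w(-51, C(4)) + n)*(v + 22325) = (-90 + 1/4177)*(348 + 22325) = -375929/4177*22673 = -8523438217/4177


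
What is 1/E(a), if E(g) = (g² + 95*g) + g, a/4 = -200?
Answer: 1/563200 ≈ 1.7756e-6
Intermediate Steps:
a = -800 (a = 4*(-200) = -800)
E(g) = g² + 96*g
1/E(a) = 1/(-800*(96 - 800)) = 1/(-800*(-704)) = 1/563200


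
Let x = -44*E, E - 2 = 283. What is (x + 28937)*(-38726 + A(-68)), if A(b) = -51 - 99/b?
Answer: -43234576589/68 ≈ -6.3580e+8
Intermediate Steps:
E = 285 (E = 2 + 283 = 285)
x = -12540 (x = -44*285 = -12540)
(x + 28937)*(-38726 + A(-68)) = (-12540 + 28937)*(-38726 + (-51 - 99/(-68))) = 16397*(-38726 + (-51 - 99*(-1/68))) = 16397*(-38726 + (-51 + 99/68)) = 16397*(-38726 - 3369/68) = 16397*(-2636737/68) = -43234576589/68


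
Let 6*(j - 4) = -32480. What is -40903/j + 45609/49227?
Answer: 2260246265/266285252 ≈ 8.4881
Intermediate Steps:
j = -16228/3 (j = 4 + (1/6)*(-32480) = 4 - 16240/3 = -16228/3 ≈ -5409.3)
-40903/j + 45609/49227 = -40903/(-16228/3) + 45609/49227 = -40903*(-3/16228) + 45609*(1/49227) = 122709/16228 + 15203/16409 = 2260246265/266285252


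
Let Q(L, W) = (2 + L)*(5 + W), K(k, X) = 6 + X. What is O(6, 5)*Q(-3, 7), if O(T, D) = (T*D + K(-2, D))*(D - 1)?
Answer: -1968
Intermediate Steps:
O(T, D) = (-1 + D)*(6 + D + D*T) (O(T, D) = (T*D + (6 + D))*(D - 1) = (D*T + (6 + D))*(-1 + D) = (6 + D + D*T)*(-1 + D) = (-1 + D)*(6 + D + D*T))
O(6, 5)*Q(-3, 7) = (-6 - 1*5 + 5*(6 + 5) + 6*5² - 1*5*6)*(10 + 2*7 + 5*(-3) - 3*7) = (-6 - 5 + 5*11 + 6*25 - 30)*(10 + 14 - 15 - 21) = (-6 - 5 + 55 + 150 - 30)*(-12) = 164*(-12) = -1968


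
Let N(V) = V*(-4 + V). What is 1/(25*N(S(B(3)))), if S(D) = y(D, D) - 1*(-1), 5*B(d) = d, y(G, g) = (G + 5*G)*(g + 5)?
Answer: 25/226941 ≈ 0.00011016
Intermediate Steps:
y(G, g) = 6*G*(5 + g) (y(G, g) = (6*G)*(5 + g) = 6*G*(5 + g))
B(d) = d/5
S(D) = 1 + 6*D*(5 + D) (S(D) = 6*D*(5 + D) - 1*(-1) = 6*D*(5 + D) + 1 = 1 + 6*D*(5 + D))
1/(25*N(S(B(3)))) = 1/(25*((1 + 6*((⅕)*3)*(5 + (⅕)*3))*(-4 + (1 + 6*((⅕)*3)*(5 + (⅕)*3))))) = 1/(25*((1 + 6*(⅗)*(5 + ⅗))*(-4 + (1 + 6*(⅗)*(5 + ⅗))))) = 1/(25*((1 + 6*(⅗)*(28/5))*(-4 + (1 + 6*(⅗)*(28/5))))) = 1/(25*((1 + 504/25)*(-4 + (1 + 504/25)))) = 1/(25*(529*(-4 + 529/25)/25)) = 1/(25*((529/25)*(429/25))) = 1/(25*(226941/625)) = 1/(226941/25) = 25/226941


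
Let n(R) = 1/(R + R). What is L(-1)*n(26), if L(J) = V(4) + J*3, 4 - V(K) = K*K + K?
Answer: -19/52 ≈ -0.36538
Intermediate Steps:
V(K) = 4 - K - K² (V(K) = 4 - (K*K + K) = 4 - (K² + K) = 4 - (K + K²) = 4 + (-K - K²) = 4 - K - K²)
L(J) = -16 + 3*J (L(J) = (4 - 1*4 - 1*4²) + J*3 = (4 - 4 - 1*16) + 3*J = (4 - 4 - 16) + 3*J = -16 + 3*J)
n(R) = 1/(2*R)
L(-1)*n(26) = (-16 + 3*(-1))*((½)/26) = (-16 - 3)*((½)*(1/26)) = -19*1/52 = -19/52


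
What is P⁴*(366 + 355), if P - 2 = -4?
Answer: 11536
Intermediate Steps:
P = -2 (P = 2 - 4 = -2)
P⁴*(366 + 355) = (-2)⁴*(366 + 355) = 16*721 = 11536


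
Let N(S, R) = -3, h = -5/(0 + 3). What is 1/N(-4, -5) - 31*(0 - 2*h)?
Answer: -311/3 ≈ -103.67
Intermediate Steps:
h = -5/3 ≈ -1.6667
1/N(-4, -5) - 31*(0 - 2*h) = 1/(-3) - 31*(0 - 2*(-5/3)) = -⅓ - 31*(0 + 10/3) = -⅓ - 31*10/3 = -⅓ - 310/3 = -311/3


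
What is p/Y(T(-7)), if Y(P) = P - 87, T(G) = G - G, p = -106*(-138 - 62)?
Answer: -21200/87 ≈ -243.68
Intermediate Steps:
p = 21200 (p = -106*(-200) = 21200)
T(G) = 0
Y(P) = -87 + P
p/Y(T(-7)) = 21200/(-87 + 0) = 21200/(-87) = 21200*(-1/87) = -21200/87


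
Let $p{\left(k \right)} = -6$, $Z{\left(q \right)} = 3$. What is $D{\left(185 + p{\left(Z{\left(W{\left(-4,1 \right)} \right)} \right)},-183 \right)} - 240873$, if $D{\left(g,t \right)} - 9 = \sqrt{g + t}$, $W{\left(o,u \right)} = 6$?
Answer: $-240864 + 2 i \approx -2.4086 \cdot 10^{5} + 2.0 i$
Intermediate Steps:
$D{\left(g,t \right)} = 9 + \sqrt{g + t}$
$D{\left(185 + p{\left(Z{\left(W{\left(-4,1 \right)} \right)} \right)},-183 \right)} - 240873 = \left(9 + \sqrt{\left(185 - 6\right) - 183}\right) - 240873 = \left(9 + \sqrt{179 - 183}\right) - 240873 = \left(9 + \sqrt{-4}\right) - 240873 = \left(9 + 2 i\right) - 240873 = -240864 + 2 i$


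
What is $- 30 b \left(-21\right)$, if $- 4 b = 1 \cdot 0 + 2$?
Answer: $-315$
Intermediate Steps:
$b = - \frac{1}{2}$ ($b = - \frac{1 \cdot 0 + 2}{4} = - \frac{0 + 2}{4} = \left(- \frac{1}{4}\right) 2 = - \frac{1}{2} \approx -0.5$)
$- 30 b \left(-21\right) = \left(-30\right) \left(- \frac{1}{2}\right) \left(-21\right) = 15 \left(-21\right) = -315$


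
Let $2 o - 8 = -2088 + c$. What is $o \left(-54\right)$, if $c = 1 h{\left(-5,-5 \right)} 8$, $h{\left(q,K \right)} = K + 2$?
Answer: $56808$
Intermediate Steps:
$h{\left(q,K \right)} = 2 + K$
$c = -24$ ($c = 1 \left(2 - 5\right) 8 = 1 \left(-3\right) 8 = \left(-3\right) 8 = -24$)
$o = -1052$ ($o = 4 + \frac{-2088 - 24}{2} = 4 + \frac{1}{2} \left(-2112\right) = 4 - 1056 = -1052$)
$o \left(-54\right) = \left(-1052\right) \left(-54\right) = 56808$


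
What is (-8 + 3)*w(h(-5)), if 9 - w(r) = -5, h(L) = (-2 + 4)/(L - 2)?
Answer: -70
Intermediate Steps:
h(L) = 2/(-2 + L)
w(r) = 14 (w(r) = 9 - 1*(-5) = 9 + 5 = 14)
(-8 + 3)*w(h(-5)) = (-8 + 3)*14 = -5*14 = -70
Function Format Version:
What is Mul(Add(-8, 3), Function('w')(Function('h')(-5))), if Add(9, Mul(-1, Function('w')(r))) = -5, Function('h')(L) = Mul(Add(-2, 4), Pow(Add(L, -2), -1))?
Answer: -70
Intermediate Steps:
Function('h')(L) = Mul(2, Pow(Add(-2, L), -1))
Function('w')(r) = 14 (Function('w')(r) = Add(9, Mul(-1, -5)) = Add(9, 5) = 14)
Mul(Add(-8, 3), Function('w')(Function('h')(-5))) = Mul(Add(-8, 3), 14) = Mul(-5, 14) = -70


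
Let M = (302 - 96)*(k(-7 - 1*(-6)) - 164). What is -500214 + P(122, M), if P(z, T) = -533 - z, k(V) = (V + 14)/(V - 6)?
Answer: -500869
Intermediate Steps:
k(V) = (14 + V)/(-6 + V)
M = -239166/7 (M = (302 - 96)*((14 + (-7 - 1*(-6)))/(-6 + (-7 - 1*(-6))) - 164) = 206*((14 + (-7 + 6))/(-6 + (-7 + 6)) - 164) = 206*((14 - 1)/(-6 - 1) - 164) = 206*(13/(-7) - 164) = 206*(-⅐*13 - 164) = 206*(-13/7 - 164) = 206*(-1161/7) = -239166/7 ≈ -34167.)
-500214 + P(122, M) = -500214 + (-533 - 1*122) = -500214 + (-533 - 122) = -500214 - 655 = -500869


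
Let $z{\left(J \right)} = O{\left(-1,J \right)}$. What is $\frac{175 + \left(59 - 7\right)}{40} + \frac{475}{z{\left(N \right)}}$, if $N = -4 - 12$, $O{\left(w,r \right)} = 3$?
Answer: $\frac{19681}{120} \approx 164.01$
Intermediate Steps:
$N = -16$ ($N = -4 - 12 = -16$)
$z{\left(J \right)} = 3$
$\frac{175 + \left(59 - 7\right)}{40} + \frac{475}{z{\left(N \right)}} = \frac{175 + \left(59 - 7\right)}{40} + \frac{475}{3} = \left(175 + \left(59 - 7\right)\right) \frac{1}{40} + 475 \cdot \frac{1}{3} = \left(175 + 52\right) \frac{1}{40} + \frac{475}{3} = 227 \cdot \frac{1}{40} + \frac{475}{3} = \frac{227}{40} + \frac{475}{3} = \frac{19681}{120}$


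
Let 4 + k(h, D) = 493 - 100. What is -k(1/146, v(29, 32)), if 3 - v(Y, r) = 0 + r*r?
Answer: -389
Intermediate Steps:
v(Y, r) = 3 - r**2 (v(Y, r) = 3 - (0 + r*r) = 3 - (0 + r**2) = 3 - r**2)
k(h, D) = 389 (k(h, D) = -4 + (493 - 100) = -4 + 393 = 389)
-k(1/146, v(29, 32)) = -1*389 = -389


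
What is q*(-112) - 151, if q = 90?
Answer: -10231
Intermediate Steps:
q*(-112) - 151 = 90*(-112) - 151 = -10080 - 151 = -10231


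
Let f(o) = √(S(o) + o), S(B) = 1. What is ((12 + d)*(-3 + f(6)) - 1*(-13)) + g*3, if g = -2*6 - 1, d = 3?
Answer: -71 + 15*√7 ≈ -31.314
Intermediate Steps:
g = -13 (g = -12 - 1 = -13)
f(o) = √(1 + o)
((12 + d)*(-3 + f(6)) - 1*(-13)) + g*3 = ((12 + 3)*(-3 + √(1 + 6)) - 1*(-13)) - 13*3 = (15*(-3 + √7) + 13) - 39 = ((-45 + 15*√7) + 13) - 39 = (-32 + 15*√7) - 39 = -71 + 15*√7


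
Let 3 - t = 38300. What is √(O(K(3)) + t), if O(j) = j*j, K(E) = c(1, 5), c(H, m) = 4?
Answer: I*√38281 ≈ 195.66*I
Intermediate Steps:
K(E) = 4
t = -38297 (t = 3 - 1*38300 = 3 - 38300 = -38297)
O(j) = j²
√(O(K(3)) + t) = √(4² - 38297) = √(16 - 38297) = √(-38281) = I*√38281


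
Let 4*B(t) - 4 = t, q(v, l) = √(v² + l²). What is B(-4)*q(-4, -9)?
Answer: 0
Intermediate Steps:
q(v, l) = √(l² + v²)
B(t) = 1 + t/4
B(-4)*q(-4, -9) = (1 + (¼)*(-4))*√((-9)² + (-4)²) = (1 - 1)*√(81 + 16) = 0*√97 = 0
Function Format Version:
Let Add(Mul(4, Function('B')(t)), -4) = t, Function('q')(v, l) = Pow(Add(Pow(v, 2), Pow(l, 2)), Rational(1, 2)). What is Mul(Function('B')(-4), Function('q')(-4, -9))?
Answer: 0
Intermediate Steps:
Function('q')(v, l) = Pow(Add(Pow(l, 2), Pow(v, 2)), Rational(1, 2))
Function('B')(t) = Add(1, Mul(Rational(1, 4), t))
Mul(Function('B')(-4), Function('q')(-4, -9)) = Mul(Add(1, Mul(Rational(1, 4), -4)), Pow(Add(Pow(-9, 2), Pow(-4, 2)), Rational(1, 2))) = Mul(Add(1, -1), Pow(Add(81, 16), Rational(1, 2))) = Mul(0, Pow(97, Rational(1, 2))) = 0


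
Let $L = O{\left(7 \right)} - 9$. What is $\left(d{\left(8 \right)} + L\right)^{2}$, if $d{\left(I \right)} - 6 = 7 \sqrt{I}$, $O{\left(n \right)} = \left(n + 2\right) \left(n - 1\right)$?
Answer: $2993 + 1428 \sqrt{2} \approx 5012.5$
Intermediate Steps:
$O{\left(n \right)} = \left(-1 + n\right) \left(2 + n\right)$ ($O{\left(n \right)} = \left(2 + n\right) \left(-1 + n\right) = \left(-1 + n\right) \left(2 + n\right)$)
$L = 45$ ($L = \left(-2 + 7 + 7^{2}\right) - 9 = \left(-2 + 7 + 49\right) - 9 = 54 - 9 = 45$)
$d{\left(I \right)} = 6 + 7 \sqrt{I}$
$\left(d{\left(8 \right)} + L\right)^{2} = \left(\left(6 + 7 \sqrt{8}\right) + 45\right)^{2} = \left(\left(6 + 7 \cdot 2 \sqrt{2}\right) + 45\right)^{2} = \left(\left(6 + 14 \sqrt{2}\right) + 45\right)^{2} = \left(51 + 14 \sqrt{2}\right)^{2}$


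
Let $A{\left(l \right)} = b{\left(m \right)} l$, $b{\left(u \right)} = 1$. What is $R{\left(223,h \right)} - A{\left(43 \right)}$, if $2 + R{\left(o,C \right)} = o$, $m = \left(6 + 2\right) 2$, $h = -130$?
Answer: $178$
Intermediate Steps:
$m = 16$ ($m = 8 \cdot 2 = 16$)
$R{\left(o,C \right)} = -2 + o$
$A{\left(l \right)} = l$ ($A{\left(l \right)} = 1 l = l$)
$R{\left(223,h \right)} - A{\left(43 \right)} = \left(-2 + 223\right) - 43 = 221 - 43 = 178$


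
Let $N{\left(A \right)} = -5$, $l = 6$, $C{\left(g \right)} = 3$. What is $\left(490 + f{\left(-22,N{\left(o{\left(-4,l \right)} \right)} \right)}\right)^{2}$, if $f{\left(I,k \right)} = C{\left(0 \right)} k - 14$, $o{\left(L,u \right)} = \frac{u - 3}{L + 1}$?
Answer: $212521$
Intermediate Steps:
$o{\left(L,u \right)} = \frac{-3 + u}{1 + L}$
$f{\left(I,k \right)} = -14 + 3 k$ ($f{\left(I,k \right)} = 3 k - 14 = -14 + 3 k$)
$\left(490 + f{\left(-22,N{\left(o{\left(-4,l \right)} \right)} \right)}\right)^{2} = \left(490 + \left(-14 + 3 \left(-5\right)\right)\right)^{2} = \left(490 - 29\right)^{2} = 461^{2} = 212521$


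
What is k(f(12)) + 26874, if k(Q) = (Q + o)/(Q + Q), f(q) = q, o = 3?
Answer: 214997/8 ≈ 26875.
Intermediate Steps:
k(Q) = (3 + Q)/(2*Q) (k(Q) = (Q + 3)/(Q + Q) = (3 + Q)/((2*Q)) = (3 + Q)*(1/(2*Q)) = (3 + Q)/(2*Q))
k(f(12)) + 26874 = (½)*(3 + 12)/12 + 26874 = (½)*(1/12)*15 + 26874 = 5/8 + 26874 = 214997/8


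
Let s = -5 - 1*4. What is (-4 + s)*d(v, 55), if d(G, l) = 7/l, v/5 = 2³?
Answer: -91/55 ≈ -1.6545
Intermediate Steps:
s = -9 (s = -5 - 4 = -9)
v = 40 (v = 5*2³ = 5*8 = 40)
(-4 + s)*d(v, 55) = (-4 - 9)*(7/55) = -91/55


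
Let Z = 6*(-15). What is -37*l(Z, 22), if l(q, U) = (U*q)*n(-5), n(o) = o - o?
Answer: 0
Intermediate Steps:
n(o) = 0
Z = -90
l(q, U) = 0 (l(q, U) = (U*q)*0 = 0)
-37*l(Z, 22) = -37*0 = 0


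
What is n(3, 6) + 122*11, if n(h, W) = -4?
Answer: 1338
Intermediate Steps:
n(3, 6) + 122*11 = -4 + 122*11 = -4 + 1342 = 1338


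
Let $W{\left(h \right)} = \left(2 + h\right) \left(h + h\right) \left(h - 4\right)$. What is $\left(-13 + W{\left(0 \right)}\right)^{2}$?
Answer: $169$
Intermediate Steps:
$W{\left(h \right)} = 2 h \left(-4 + h\right) \left(2 + h\right)$ ($W{\left(h \right)} = \left(2 + h\right) 2 h \left(-4 + h\right) = 2 h \left(-4 + h\right) \left(2 + h\right)$)
$\left(-13 + W{\left(0 \right)}\right)^{2} = \left(-13 + 2 \cdot 0 \left(-8 + 0^{2} - 0\right)\right)^{2} = \left(-13 + 2 \cdot 0 \left(-8 + 0 + 0\right)\right)^{2} = \left(-13 + 2 \cdot 0 \left(-8\right)\right)^{2} = \left(-13 + 0\right)^{2} = \left(-13\right)^{2} = 169$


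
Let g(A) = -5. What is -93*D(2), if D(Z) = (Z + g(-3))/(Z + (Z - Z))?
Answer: 279/2 ≈ 139.50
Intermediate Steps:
D(Z) = (-5 + Z)/Z (D(Z) = (Z - 5)/(Z + (Z - Z)) = (-5 + Z)/(Z + 0) = (-5 + Z)/Z)
-93*D(2) = -93*(-5 + 2)/2 = -93*(-3)/2 = -93*(-3/2) = 279/2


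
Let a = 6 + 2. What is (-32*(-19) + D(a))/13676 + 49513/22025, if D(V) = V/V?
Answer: 690553013/301213900 ≈ 2.2926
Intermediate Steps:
a = 8
D(V) = 1
(-32*(-19) + D(a))/13676 + 49513/22025 = (-32*(-19) + 1)/13676 + 49513/22025 = (608 + 1)*(1/13676) + 49513*(1/22025) = 609*(1/13676) + 49513/22025 = 609/13676 + 49513/22025 = 690553013/301213900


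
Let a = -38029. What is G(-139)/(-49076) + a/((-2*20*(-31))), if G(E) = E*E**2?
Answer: 365964089/15213560 ≈ 24.055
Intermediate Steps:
G(E) = E**3
G(-139)/(-49076) + a/((-2*20*(-31))) = (-139)**3/(-49076) - 38029/(-2*20*(-31)) = -2685619*(-1/49076) - 38029/((-40*(-31))) = 2685619/49076 - 38029/1240 = 365964089/15213560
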